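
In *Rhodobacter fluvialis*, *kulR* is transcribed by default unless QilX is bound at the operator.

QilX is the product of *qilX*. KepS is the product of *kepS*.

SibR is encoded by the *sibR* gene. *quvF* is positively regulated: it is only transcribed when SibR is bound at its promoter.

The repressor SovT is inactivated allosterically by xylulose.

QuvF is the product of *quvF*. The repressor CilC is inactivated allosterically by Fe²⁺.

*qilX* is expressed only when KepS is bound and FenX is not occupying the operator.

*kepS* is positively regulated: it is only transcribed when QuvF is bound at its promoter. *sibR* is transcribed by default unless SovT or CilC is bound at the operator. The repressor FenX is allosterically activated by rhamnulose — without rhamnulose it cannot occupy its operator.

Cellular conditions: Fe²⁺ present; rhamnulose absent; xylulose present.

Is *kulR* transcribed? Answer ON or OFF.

Xylulose is present, so SovT is inactive.
Fe²⁺ is present, so CilC is inactive.
With no repressor bound, *sibR* is transcribed.
So SibR is produced and active.
No repressor is bound and SibR is active, so *quvF* is transcribed.
So QuvF is produced and active.
No repressor is bound and QuvF is active, so *kepS* is transcribed.
So KepS is produced and active.
Rhamnulose is absent, so FenX is inactive.
No repressor is bound and KepS is active, so *qilX* is transcribed.
So QilX is produced and active.
With repressor QilX bound, *kulR* is not transcribed.

OFF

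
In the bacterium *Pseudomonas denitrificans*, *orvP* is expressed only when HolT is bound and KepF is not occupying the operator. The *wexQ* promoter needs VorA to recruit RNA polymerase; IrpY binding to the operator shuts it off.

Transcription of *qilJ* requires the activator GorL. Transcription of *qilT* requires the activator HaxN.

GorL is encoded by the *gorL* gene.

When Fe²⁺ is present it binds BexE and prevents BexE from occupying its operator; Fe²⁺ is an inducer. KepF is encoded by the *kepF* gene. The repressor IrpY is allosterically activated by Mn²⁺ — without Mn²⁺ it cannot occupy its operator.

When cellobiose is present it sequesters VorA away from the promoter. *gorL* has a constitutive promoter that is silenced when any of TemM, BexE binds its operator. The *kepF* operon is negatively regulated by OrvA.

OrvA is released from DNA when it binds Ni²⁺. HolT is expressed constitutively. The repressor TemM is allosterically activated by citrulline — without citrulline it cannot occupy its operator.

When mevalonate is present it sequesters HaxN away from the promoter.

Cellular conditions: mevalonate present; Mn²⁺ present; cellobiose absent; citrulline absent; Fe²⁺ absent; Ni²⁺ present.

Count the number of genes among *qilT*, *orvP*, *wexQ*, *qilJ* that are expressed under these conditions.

Mevalonate is present, so HaxN is inactive.
Required activator HaxN is absent, so *qilT* is not transcribed.
→ *qilT* is OFF.
Ni²⁺ is present, so OrvA is inactive.
With no repressor bound, *kepF* is transcribed.
So KepF is produced and active.
HolT is produced constitutively and is active.
With repressor KepF bound, *orvP* is not transcribed.
→ *orvP* is OFF.
Cellobiose is absent, so VorA is active.
Mn²⁺ is present, so IrpY is active.
With repressor IrpY bound, *wexQ* is not transcribed.
→ *wexQ* is OFF.
Citrulline is absent, so TemM is inactive.
Fe²⁺ is absent, so BexE is active.
With repressor BexE bound, *gorL* is not transcribed.
So GorL is not produced.
Required activator GorL is absent, so *qilJ* is not transcribed.
→ *qilJ* is OFF.
0 of the 4 genes are transcribed.

0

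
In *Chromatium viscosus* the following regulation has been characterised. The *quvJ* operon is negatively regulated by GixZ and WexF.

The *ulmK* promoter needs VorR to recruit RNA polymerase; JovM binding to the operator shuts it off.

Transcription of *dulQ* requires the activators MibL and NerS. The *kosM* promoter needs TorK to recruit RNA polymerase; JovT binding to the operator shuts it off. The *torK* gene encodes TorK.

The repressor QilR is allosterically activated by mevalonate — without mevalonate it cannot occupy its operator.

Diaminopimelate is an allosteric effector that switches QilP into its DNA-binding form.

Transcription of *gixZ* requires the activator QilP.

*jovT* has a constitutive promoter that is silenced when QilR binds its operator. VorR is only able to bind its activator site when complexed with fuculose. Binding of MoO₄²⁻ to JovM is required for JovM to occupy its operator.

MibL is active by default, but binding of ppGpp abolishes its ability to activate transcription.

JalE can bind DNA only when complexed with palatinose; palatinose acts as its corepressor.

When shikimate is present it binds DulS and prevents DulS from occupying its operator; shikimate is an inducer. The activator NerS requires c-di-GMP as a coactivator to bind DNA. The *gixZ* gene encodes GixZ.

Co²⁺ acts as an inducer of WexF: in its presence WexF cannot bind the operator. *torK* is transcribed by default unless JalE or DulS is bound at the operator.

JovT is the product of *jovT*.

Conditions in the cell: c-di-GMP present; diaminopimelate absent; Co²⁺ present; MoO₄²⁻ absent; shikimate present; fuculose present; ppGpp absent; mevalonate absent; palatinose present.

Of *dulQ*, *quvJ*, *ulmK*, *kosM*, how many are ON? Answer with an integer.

ppGpp is absent, so MibL is active.
c-di-GMP is present, so NerS is active.
No repressor is bound and MibL and NerS are active, so *dulQ* is transcribed.
→ *dulQ* is ON.
Diaminopimelate is absent, so QilP is inactive.
Required activator QilP is absent, so *gixZ* is not transcribed.
So GixZ is not produced.
Co²⁺ is present, so WexF is inactive.
With no repressor bound, *quvJ* is transcribed.
→ *quvJ* is ON.
MoO₄²⁻ is absent, so JovM is inactive.
Fuculose is present, so VorR is active.
No repressor is bound and VorR is active, so *ulmK* is transcribed.
→ *ulmK* is ON.
Palatinose is present, so JalE is active.
Shikimate is present, so DulS is inactive.
With repressor JalE bound, *torK* is not transcribed.
So TorK is not produced.
Mevalonate is absent, so QilR is inactive.
With no repressor bound, *jovT* is transcribed.
So JovT is produced and active.
With repressor JovT bound, *kosM* is not transcribed.
→ *kosM* is OFF.
3 of the 4 genes are transcribed.

3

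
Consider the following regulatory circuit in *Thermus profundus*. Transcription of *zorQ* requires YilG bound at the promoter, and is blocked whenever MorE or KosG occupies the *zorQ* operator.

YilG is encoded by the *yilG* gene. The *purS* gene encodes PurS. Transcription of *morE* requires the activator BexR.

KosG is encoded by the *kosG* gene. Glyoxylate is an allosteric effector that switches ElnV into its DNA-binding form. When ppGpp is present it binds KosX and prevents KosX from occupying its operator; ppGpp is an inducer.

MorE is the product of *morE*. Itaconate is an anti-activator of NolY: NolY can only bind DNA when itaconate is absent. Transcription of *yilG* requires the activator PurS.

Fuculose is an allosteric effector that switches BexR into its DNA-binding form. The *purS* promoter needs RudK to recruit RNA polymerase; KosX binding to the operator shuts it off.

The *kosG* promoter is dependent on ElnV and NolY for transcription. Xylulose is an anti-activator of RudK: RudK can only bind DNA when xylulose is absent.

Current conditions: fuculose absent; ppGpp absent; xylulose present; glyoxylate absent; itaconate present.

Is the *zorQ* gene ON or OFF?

OFF

Fuculose is absent, so BexR is inactive.
Required activator BexR is absent, so *morE* is not transcribed.
So MorE is not produced.
ppGpp is absent, so KosX is active.
Xylulose is present, so RudK is inactive.
With repressor KosX bound, *purS* is not transcribed.
So PurS is not produced.
Required activator PurS is absent, so *yilG* is not transcribed.
So YilG is not produced.
Glyoxylate is absent, so ElnV is inactive.
Itaconate is present, so NolY is inactive.
Required activator ElnV is absent, so *kosG* is not transcribed.
So KosG is not produced.
Required activator YilG is absent, so *zorQ* is not transcribed.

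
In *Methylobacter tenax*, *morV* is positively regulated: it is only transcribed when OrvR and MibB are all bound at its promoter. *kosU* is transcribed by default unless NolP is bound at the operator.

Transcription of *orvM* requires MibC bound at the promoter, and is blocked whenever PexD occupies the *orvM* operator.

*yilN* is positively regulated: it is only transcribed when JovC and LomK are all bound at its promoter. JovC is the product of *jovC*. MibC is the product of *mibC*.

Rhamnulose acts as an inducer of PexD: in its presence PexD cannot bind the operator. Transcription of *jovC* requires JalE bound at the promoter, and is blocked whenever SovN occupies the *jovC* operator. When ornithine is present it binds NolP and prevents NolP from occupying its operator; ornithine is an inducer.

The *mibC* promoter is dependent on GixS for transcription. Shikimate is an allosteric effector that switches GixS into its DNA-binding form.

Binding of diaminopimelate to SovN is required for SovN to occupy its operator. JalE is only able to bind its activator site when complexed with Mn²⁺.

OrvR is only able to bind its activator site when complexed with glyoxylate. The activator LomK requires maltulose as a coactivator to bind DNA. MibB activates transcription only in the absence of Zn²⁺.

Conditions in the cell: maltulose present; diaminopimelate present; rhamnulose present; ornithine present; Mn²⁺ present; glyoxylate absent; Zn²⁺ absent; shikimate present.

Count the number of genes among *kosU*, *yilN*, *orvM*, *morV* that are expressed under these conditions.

2

Ornithine is present, so NolP is inactive.
With no repressor bound, *kosU* is transcribed.
→ *kosU* is ON.
Diaminopimelate is present, so SovN is active.
Mn²⁺ is present, so JalE is active.
With repressor SovN bound, *jovC* is not transcribed.
So JovC is not produced.
Maltulose is present, so LomK is active.
Required activator JovC is absent, so *yilN* is not transcribed.
→ *yilN* is OFF.
Rhamnulose is present, so PexD is inactive.
Shikimate is present, so GixS is active.
No repressor is bound and GixS is active, so *mibC* is transcribed.
So MibC is produced and active.
No repressor is bound and MibC is active, so *orvM* is transcribed.
→ *orvM* is ON.
Glyoxylate is absent, so OrvR is inactive.
Zn²⁺ is absent, so MibB is active.
Required activator OrvR is absent, so *morV* is not transcribed.
→ *morV* is OFF.
2 of the 4 genes are transcribed.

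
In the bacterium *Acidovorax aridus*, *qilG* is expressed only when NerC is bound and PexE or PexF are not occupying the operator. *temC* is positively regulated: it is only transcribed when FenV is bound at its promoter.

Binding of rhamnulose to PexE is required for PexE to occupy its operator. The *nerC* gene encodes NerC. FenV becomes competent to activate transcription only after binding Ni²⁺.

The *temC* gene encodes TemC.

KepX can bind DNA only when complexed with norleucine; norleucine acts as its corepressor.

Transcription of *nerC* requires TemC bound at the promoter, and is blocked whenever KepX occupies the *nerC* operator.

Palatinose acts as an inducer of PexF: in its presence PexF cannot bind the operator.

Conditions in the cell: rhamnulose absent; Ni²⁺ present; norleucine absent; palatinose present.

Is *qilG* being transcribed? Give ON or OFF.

ON

Norleucine is absent, so KepX is inactive.
Ni²⁺ is present, so FenV is active.
No repressor is bound and FenV is active, so *temC* is transcribed.
So TemC is produced and active.
No repressor is bound and TemC is active, so *nerC* is transcribed.
So NerC is produced and active.
Rhamnulose is absent, so PexE is inactive.
Palatinose is present, so PexF is inactive.
No repressor is bound and NerC is active, so *qilG* is transcribed.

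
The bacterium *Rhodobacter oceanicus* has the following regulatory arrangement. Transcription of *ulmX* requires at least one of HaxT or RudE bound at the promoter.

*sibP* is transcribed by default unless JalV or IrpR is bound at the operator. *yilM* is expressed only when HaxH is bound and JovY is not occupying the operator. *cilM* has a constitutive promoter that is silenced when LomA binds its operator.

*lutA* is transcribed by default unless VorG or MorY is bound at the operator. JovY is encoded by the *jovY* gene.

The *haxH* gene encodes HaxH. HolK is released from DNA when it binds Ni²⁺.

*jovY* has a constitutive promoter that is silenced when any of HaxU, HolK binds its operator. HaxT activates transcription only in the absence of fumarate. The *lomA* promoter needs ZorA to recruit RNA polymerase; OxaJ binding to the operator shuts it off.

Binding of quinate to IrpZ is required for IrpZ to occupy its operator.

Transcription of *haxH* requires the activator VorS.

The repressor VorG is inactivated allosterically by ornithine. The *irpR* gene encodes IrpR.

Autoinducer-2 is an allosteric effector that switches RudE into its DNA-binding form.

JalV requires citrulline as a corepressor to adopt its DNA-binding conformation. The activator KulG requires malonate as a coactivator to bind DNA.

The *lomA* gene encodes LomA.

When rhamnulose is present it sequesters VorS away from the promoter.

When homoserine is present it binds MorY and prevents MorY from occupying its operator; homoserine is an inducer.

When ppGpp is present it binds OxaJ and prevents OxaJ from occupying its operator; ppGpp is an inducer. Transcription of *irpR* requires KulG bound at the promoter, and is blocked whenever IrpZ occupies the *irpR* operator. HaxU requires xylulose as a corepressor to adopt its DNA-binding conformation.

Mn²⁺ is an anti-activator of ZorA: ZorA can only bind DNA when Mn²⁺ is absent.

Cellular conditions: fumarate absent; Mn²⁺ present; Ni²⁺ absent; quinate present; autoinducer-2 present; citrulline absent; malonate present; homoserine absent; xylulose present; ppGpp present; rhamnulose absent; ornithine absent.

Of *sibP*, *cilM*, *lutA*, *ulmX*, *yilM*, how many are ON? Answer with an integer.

4

Citrulline is absent, so JalV is inactive.
Quinate is present, so IrpZ is active.
Malonate is present, so KulG is active.
With repressor IrpZ bound, *irpR* is not transcribed.
So IrpR is not produced.
With no repressor bound, *sibP* is transcribed.
→ *sibP* is ON.
Mn²⁺ is present, so ZorA is inactive.
ppGpp is present, so OxaJ is inactive.
Required activator ZorA is absent, so *lomA* is not transcribed.
So LomA is not produced.
With no repressor bound, *cilM* is transcribed.
→ *cilM* is ON.
Ornithine is absent, so VorG is active.
Homoserine is absent, so MorY is active.
With repressor VorG bound, *lutA* is not transcribed.
→ *lutA* is OFF.
Fumarate is absent, so HaxT is active.
Autoinducer-2 is present, so RudE is active.
Activator HaxT is present, so *ulmX* is transcribed.
→ *ulmX* is ON.
Xylulose is present, so HaxU is active.
Ni²⁺ is absent, so HolK is active.
With repressor HaxU bound, *jovY* is not transcribed.
So JovY is not produced.
Rhamnulose is absent, so VorS is active.
No repressor is bound and VorS is active, so *haxH* is transcribed.
So HaxH is produced and active.
No repressor is bound and HaxH is active, so *yilM* is transcribed.
→ *yilM* is ON.
4 of the 5 genes are transcribed.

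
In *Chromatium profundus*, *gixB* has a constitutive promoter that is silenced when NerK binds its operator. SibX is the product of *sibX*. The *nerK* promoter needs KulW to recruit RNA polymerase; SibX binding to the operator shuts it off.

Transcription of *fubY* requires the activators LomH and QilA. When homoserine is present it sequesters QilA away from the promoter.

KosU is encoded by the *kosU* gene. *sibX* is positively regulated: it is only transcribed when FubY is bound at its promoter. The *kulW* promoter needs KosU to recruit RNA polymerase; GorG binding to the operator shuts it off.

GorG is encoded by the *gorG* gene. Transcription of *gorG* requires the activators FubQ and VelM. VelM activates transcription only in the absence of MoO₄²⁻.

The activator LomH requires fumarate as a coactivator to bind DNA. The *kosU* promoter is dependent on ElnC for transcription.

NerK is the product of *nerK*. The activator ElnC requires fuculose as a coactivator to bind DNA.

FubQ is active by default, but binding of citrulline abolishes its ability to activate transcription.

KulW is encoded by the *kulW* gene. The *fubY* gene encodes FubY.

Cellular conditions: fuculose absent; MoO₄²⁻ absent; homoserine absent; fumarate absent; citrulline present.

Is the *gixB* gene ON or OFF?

ON

Fumarate is absent, so LomH is inactive.
Homoserine is absent, so QilA is active.
Required activator LomH is absent, so *fubY* is not transcribed.
So FubY is not produced.
Required activator FubY is absent, so *sibX* is not transcribed.
So SibX is not produced.
Citrulline is present, so FubQ is inactive.
MoO₄²⁻ is absent, so VelM is active.
Required activator FubQ is absent, so *gorG* is not transcribed.
So GorG is not produced.
Fuculose is absent, so ElnC is inactive.
Required activator ElnC is absent, so *kosU* is not transcribed.
So KosU is not produced.
Required activator KosU is absent, so *kulW* is not transcribed.
So KulW is not produced.
Required activator KulW is absent, so *nerK* is not transcribed.
So NerK is not produced.
With no repressor bound, *gixB* is transcribed.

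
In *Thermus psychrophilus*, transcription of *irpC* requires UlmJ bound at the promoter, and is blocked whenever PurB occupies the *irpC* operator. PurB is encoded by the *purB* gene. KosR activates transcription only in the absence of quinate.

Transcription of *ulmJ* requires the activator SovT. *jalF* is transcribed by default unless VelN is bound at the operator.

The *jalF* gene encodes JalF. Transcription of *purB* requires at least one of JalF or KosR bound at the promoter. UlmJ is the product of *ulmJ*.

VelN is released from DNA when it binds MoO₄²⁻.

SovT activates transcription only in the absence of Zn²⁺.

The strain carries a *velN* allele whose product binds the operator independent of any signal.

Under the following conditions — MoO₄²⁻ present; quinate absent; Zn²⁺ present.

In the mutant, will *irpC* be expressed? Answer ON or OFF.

VelN is constitutively active in this strain.
With repressor VelN bound, *jalF* is not transcribed.
So JalF is not produced.
Quinate is absent, so KosR is active.
Activator KosR is present, so *purB* is transcribed.
So PurB is produced and active.
Zn²⁺ is present, so SovT is inactive.
Required activator SovT is absent, so *ulmJ* is not transcribed.
So UlmJ is not produced.
With repressor PurB bound, *irpC* is not transcribed.

OFF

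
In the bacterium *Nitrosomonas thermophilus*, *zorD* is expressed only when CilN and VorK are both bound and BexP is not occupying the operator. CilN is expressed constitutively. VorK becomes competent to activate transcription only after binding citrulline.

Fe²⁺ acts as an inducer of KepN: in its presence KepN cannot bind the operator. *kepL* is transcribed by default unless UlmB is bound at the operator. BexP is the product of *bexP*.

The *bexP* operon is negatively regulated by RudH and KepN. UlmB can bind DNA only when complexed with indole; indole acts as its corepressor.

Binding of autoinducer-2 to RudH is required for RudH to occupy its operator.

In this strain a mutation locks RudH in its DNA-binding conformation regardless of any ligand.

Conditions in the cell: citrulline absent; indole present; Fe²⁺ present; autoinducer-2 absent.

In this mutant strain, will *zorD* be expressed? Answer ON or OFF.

RudH is constitutively active in this strain.
Fe²⁺ is present, so KepN is inactive.
With repressor RudH bound, *bexP* is not transcribed.
So BexP is not produced.
CilN is produced constitutively and is active.
Citrulline is absent, so VorK is inactive.
Required activator VorK is absent, so *zorD* is not transcribed.

OFF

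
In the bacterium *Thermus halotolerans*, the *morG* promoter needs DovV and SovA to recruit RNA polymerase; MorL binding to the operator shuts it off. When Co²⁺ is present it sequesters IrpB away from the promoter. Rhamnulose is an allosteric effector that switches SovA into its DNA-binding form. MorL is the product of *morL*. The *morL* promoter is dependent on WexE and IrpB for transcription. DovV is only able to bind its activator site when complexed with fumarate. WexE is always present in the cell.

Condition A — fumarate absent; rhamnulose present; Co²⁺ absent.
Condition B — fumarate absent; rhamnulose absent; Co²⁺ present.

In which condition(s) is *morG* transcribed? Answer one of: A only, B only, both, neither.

neither

Condition A:
Fumarate is absent, so DovV is inactive.
Rhamnulose is present, so SovA is active.
WexE is produced constitutively and is active.
Co²⁺ is absent, so IrpB is active.
No repressor is bound and WexE and IrpB are active, so *morL* is transcribed.
So MorL is produced and active.
With repressor MorL bound, *morG* is not transcribed.
→ *morG* is OFF in A.
Condition B:
Fumarate is absent, so DovV is inactive.
Rhamnulose is absent, so SovA is inactive.
WexE is produced constitutively and is active.
Co²⁺ is present, so IrpB is inactive.
Required activator IrpB is absent, so *morL* is not transcribed.
So MorL is not produced.
Required activator DovV is absent, so *morG* is not transcribed.
→ *morG* is OFF in B.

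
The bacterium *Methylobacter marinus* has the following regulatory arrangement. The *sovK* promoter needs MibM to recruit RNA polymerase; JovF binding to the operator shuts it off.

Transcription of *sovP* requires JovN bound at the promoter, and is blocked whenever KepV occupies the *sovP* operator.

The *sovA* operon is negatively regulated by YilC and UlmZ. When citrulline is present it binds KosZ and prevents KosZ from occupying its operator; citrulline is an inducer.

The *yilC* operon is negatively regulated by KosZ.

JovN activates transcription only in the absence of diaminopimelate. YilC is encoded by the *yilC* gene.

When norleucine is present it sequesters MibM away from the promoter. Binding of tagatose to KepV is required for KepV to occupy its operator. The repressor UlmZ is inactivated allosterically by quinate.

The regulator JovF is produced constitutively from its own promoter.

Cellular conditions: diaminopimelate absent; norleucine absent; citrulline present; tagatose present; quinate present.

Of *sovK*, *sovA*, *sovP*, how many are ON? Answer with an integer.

0

Norleucine is absent, so MibM is active.
JovF is produced constitutively and is active.
With repressor JovF bound, *sovK* is not transcribed.
→ *sovK* is OFF.
Citrulline is present, so KosZ is inactive.
With no repressor bound, *yilC* is transcribed.
So YilC is produced and active.
Quinate is present, so UlmZ is inactive.
With repressor YilC bound, *sovA* is not transcribed.
→ *sovA* is OFF.
Diaminopimelate is absent, so JovN is active.
Tagatose is present, so KepV is active.
With repressor KepV bound, *sovP* is not transcribed.
→ *sovP* is OFF.
0 of the 3 genes are transcribed.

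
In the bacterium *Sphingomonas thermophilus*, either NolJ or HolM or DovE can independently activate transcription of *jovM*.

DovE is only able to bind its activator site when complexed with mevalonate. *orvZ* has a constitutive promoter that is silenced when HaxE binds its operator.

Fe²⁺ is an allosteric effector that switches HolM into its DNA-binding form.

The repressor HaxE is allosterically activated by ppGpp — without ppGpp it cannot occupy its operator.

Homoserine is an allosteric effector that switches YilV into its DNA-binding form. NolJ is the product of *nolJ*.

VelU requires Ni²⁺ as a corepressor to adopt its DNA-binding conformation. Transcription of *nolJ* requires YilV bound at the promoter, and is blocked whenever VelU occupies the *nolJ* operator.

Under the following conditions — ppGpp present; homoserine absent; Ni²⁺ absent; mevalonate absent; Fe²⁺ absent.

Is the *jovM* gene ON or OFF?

OFF

Homoserine is absent, so YilV is inactive.
Ni²⁺ is absent, so VelU is inactive.
Required activator YilV is absent, so *nolJ* is not transcribed.
So NolJ is not produced.
Fe²⁺ is absent, so HolM is inactive.
Mevalonate is absent, so DovE is inactive.
No activator is available at the *jovM* promoter, so *jovM* is not transcribed.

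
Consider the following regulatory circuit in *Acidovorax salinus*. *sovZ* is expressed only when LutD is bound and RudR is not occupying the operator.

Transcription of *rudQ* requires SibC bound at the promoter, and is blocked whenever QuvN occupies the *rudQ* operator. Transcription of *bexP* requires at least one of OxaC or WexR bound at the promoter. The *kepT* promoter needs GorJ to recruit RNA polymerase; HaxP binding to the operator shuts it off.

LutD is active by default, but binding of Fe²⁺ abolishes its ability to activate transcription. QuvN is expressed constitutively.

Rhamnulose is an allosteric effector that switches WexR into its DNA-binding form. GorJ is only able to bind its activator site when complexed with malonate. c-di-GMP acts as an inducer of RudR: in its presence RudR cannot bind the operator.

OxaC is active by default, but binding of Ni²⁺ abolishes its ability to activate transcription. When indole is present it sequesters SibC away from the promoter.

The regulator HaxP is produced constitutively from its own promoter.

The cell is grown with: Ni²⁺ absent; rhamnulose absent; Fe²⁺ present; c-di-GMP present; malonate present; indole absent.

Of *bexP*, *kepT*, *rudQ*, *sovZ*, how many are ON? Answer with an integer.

1

Ni²⁺ is absent, so OxaC is active.
Rhamnulose is absent, so WexR is inactive.
Activator OxaC is present, so *bexP* is transcribed.
→ *bexP* is ON.
Malonate is present, so GorJ is active.
HaxP is produced constitutively and is active.
With repressor HaxP bound, *kepT* is not transcribed.
→ *kepT* is OFF.
Indole is absent, so SibC is active.
QuvN is produced constitutively and is active.
With repressor QuvN bound, *rudQ* is not transcribed.
→ *rudQ* is OFF.
c-di-GMP is present, so RudR is inactive.
Fe²⁺ is present, so LutD is inactive.
Required activator LutD is absent, so *sovZ* is not transcribed.
→ *sovZ* is OFF.
1 of the 4 genes is transcribed.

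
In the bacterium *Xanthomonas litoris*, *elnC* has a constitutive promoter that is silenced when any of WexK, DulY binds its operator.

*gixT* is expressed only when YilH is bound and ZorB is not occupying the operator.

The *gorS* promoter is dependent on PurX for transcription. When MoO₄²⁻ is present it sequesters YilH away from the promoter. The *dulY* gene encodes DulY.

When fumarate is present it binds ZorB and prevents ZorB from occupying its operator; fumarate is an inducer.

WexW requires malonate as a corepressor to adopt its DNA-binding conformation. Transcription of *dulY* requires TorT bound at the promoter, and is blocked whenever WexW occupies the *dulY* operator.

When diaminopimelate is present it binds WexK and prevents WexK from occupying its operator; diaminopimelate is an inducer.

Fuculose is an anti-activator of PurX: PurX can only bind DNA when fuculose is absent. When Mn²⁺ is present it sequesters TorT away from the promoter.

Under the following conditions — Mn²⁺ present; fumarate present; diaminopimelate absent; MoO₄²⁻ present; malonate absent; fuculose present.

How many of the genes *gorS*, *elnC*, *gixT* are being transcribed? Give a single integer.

0

Fuculose is present, so PurX is inactive.
Required activator PurX is absent, so *gorS* is not transcribed.
→ *gorS* is OFF.
Diaminopimelate is absent, so WexK is active.
Malonate is absent, so WexW is inactive.
Mn²⁺ is present, so TorT is inactive.
Required activator TorT is absent, so *dulY* is not transcribed.
So DulY is not produced.
With repressor WexK bound, *elnC* is not transcribed.
→ *elnC* is OFF.
Fumarate is present, so ZorB is inactive.
MoO₄²⁻ is present, so YilH is inactive.
Required activator YilH is absent, so *gixT* is not transcribed.
→ *gixT* is OFF.
0 of the 3 genes are transcribed.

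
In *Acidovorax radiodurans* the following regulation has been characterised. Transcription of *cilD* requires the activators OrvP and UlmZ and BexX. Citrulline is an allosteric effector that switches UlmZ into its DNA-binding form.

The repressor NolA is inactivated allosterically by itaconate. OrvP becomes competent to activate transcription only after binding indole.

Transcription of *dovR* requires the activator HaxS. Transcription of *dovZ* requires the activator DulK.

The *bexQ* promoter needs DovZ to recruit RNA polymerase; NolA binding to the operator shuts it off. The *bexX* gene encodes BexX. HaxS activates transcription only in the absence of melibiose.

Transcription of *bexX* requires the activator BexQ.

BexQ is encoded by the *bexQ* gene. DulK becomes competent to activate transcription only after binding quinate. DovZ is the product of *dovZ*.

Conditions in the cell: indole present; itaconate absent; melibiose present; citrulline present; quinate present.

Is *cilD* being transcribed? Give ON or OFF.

Indole is present, so OrvP is active.
Citrulline is present, so UlmZ is active.
Quinate is present, so DulK is active.
No repressor is bound and DulK is active, so *dovZ* is transcribed.
So DovZ is produced and active.
Itaconate is absent, so NolA is active.
With repressor NolA bound, *bexQ* is not transcribed.
So BexQ is not produced.
Required activator BexQ is absent, so *bexX* is not transcribed.
So BexX is not produced.
Required activator BexX is absent, so *cilD* is not transcribed.

OFF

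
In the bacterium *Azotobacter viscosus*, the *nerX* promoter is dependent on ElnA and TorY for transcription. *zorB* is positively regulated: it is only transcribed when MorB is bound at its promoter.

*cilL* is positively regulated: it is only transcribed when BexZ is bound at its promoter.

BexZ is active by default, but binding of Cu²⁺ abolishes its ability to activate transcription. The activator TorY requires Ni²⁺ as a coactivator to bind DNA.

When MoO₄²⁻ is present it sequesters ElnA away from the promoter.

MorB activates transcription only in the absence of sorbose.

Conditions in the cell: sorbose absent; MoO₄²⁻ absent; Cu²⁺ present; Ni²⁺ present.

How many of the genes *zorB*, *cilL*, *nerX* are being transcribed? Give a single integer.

Sorbose is absent, so MorB is active.
No repressor is bound and MorB is active, so *zorB* is transcribed.
→ *zorB* is ON.
Cu²⁺ is present, so BexZ is inactive.
Required activator BexZ is absent, so *cilL* is not transcribed.
→ *cilL* is OFF.
MoO₄²⁻ is absent, so ElnA is active.
Ni²⁺ is present, so TorY is active.
No repressor is bound and ElnA and TorY are active, so *nerX* is transcribed.
→ *nerX* is ON.
2 of the 3 genes are transcribed.

2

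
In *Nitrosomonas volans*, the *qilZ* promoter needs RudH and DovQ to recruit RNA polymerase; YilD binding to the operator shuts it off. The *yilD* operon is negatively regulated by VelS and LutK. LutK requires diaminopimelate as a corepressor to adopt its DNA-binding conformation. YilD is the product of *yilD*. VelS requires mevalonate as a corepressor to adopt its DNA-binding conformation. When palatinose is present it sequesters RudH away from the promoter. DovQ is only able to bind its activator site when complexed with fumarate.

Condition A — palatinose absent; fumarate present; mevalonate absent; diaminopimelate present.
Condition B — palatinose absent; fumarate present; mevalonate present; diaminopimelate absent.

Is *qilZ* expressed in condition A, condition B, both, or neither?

Condition A:
Palatinose is absent, so RudH is active.
Fumarate is present, so DovQ is active.
Mevalonate is absent, so VelS is inactive.
Diaminopimelate is present, so LutK is active.
With repressor LutK bound, *yilD* is not transcribed.
So YilD is not produced.
No repressor is bound and RudH and DovQ are active, so *qilZ* is transcribed.
→ *qilZ* is ON in A.
Condition B:
Palatinose is absent, so RudH is active.
Fumarate is present, so DovQ is active.
Mevalonate is present, so VelS is active.
Diaminopimelate is absent, so LutK is inactive.
With repressor VelS bound, *yilD* is not transcribed.
So YilD is not produced.
No repressor is bound and RudH and DovQ are active, so *qilZ* is transcribed.
→ *qilZ* is ON in B.

both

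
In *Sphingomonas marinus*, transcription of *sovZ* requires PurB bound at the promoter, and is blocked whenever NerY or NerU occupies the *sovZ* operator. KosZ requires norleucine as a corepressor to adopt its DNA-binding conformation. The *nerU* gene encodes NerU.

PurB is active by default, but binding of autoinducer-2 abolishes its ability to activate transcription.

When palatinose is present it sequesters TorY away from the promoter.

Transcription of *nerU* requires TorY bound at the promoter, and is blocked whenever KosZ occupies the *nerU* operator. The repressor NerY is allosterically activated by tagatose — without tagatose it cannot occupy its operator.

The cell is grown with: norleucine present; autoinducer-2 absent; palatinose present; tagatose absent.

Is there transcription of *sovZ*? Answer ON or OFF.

ON

Autoinducer-2 is absent, so PurB is active.
Tagatose is absent, so NerY is inactive.
Norleucine is present, so KosZ is active.
Palatinose is present, so TorY is inactive.
With repressor KosZ bound, *nerU* is not transcribed.
So NerU is not produced.
No repressor is bound and PurB is active, so *sovZ* is transcribed.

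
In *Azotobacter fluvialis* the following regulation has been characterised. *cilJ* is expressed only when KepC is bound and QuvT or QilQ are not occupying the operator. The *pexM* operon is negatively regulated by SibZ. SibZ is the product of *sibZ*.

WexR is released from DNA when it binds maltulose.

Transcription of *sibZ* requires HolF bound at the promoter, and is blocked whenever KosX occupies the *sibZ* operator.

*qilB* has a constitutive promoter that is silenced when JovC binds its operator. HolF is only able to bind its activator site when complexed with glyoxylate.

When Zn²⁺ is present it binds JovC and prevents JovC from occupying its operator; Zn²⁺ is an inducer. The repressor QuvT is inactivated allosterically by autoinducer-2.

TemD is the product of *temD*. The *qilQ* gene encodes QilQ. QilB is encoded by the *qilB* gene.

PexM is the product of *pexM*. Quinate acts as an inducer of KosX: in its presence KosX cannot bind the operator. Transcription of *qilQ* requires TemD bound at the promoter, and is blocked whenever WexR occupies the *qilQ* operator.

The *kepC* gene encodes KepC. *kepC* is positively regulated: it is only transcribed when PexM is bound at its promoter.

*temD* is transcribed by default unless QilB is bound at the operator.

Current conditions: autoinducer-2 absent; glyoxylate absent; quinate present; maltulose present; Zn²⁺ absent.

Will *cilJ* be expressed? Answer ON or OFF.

OFF

Autoinducer-2 is absent, so QuvT is active.
Glyoxylate is absent, so HolF is inactive.
Quinate is present, so KosX is inactive.
Required activator HolF is absent, so *sibZ* is not transcribed.
So SibZ is not produced.
With no repressor bound, *pexM* is transcribed.
So PexM is produced and active.
No repressor is bound and PexM is active, so *kepC* is transcribed.
So KepC is produced and active.
Zn²⁺ is absent, so JovC is active.
With repressor JovC bound, *qilB* is not transcribed.
So QilB is not produced.
With no repressor bound, *temD* is transcribed.
So TemD is produced and active.
Maltulose is present, so WexR is inactive.
No repressor is bound and TemD is active, so *qilQ* is transcribed.
So QilQ is produced and active.
With repressor QuvT bound, *cilJ* is not transcribed.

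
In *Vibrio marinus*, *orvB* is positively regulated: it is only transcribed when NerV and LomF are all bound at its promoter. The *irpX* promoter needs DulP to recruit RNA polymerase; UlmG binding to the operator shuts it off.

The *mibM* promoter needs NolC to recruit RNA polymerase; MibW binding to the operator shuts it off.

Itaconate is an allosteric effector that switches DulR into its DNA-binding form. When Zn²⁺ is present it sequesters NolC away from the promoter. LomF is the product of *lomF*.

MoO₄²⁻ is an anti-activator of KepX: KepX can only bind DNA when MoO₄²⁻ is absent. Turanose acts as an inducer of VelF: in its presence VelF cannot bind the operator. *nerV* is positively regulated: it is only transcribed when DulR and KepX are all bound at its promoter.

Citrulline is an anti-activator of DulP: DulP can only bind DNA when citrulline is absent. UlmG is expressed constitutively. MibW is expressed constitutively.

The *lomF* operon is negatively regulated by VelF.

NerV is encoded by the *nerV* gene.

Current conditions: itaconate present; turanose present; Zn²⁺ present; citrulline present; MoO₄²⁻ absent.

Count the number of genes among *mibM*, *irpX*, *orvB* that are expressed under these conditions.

1

MibW is produced constitutively and is active.
Zn²⁺ is present, so NolC is inactive.
With repressor MibW bound, *mibM* is not transcribed.
→ *mibM* is OFF.
UlmG is produced constitutively and is active.
Citrulline is present, so DulP is inactive.
With repressor UlmG bound, *irpX* is not transcribed.
→ *irpX* is OFF.
Itaconate is present, so DulR is active.
MoO₄²⁻ is absent, so KepX is active.
No repressor is bound and DulR and KepX are active, so *nerV* is transcribed.
So NerV is produced and active.
Turanose is present, so VelF is inactive.
With no repressor bound, *lomF* is transcribed.
So LomF is produced and active.
No repressor is bound and NerV and LomF are active, so *orvB* is transcribed.
→ *orvB* is ON.
1 of the 3 genes is transcribed.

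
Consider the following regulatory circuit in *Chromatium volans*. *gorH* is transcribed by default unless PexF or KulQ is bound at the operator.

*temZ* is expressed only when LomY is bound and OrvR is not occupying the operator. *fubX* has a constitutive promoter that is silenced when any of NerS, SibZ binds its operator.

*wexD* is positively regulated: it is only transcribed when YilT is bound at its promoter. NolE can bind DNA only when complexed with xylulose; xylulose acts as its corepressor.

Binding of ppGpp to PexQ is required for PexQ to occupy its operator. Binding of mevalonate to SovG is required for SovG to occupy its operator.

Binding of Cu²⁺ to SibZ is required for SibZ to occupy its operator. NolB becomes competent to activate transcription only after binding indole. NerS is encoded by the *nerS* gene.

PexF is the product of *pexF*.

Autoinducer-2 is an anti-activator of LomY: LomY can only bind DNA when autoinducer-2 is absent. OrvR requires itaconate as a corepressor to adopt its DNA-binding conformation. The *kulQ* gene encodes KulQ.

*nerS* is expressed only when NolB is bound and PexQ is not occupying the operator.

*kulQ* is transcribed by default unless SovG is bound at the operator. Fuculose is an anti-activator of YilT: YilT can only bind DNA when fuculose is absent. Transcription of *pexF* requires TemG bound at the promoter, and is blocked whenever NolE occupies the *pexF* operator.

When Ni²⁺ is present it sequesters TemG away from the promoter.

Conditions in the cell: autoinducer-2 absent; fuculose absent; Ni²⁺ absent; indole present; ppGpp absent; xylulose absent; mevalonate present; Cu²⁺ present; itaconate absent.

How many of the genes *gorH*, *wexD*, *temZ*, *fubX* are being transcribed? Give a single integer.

Xylulose is absent, so NolE is inactive.
Ni²⁺ is absent, so TemG is active.
No repressor is bound and TemG is active, so *pexF* is transcribed.
So PexF is produced and active.
Mevalonate is present, so SovG is active.
With repressor SovG bound, *kulQ* is not transcribed.
So KulQ is not produced.
With repressor PexF bound, *gorH* is not transcribed.
→ *gorH* is OFF.
Fuculose is absent, so YilT is active.
No repressor is bound and YilT is active, so *wexD* is transcribed.
→ *wexD* is ON.
Itaconate is absent, so OrvR is inactive.
Autoinducer-2 is absent, so LomY is active.
No repressor is bound and LomY is active, so *temZ* is transcribed.
→ *temZ* is ON.
Indole is present, so NolB is active.
ppGpp is absent, so PexQ is inactive.
No repressor is bound and NolB is active, so *nerS* is transcribed.
So NerS is produced and active.
Cu²⁺ is present, so SibZ is active.
With repressor NerS bound, *fubX* is not transcribed.
→ *fubX* is OFF.
2 of the 4 genes are transcribed.

2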